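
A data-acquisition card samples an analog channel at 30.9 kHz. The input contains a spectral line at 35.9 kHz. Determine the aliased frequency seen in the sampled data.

5 kHz

35.9 kHz mod fs = 5 kHz.
5 kHz ≤ fs/2 = 15.45 kHz, appears at 5 kHz.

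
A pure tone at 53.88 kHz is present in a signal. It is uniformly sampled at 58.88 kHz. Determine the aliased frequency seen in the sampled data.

5 kHz

53.88 kHz > fs/2 = 29.44 kHz, folds to fs − 53.88 kHz = 5 kHz.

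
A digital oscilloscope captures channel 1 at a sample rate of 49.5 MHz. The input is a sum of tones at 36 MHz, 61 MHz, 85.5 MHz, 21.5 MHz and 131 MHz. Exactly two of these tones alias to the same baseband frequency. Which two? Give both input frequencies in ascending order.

fs/2 = 24.75 MHz.
36 MHz > fs/2 = 24.75 MHz, folds to fs − 36 MHz = 13.5 MHz.
61 MHz mod fs = 11.5 MHz.
11.5 MHz ≤ fs/2 = 24.75 MHz, appears at 11.5 MHz.
85.5 MHz mod fs = 36 MHz.
36 MHz > fs/2 = 24.75 MHz, folds to fs − 36 MHz = 13.5 MHz.
21.5 MHz ≤ fs/2 = 24.75 MHz, passes unchanged.
131 MHz mod fs = 32 MHz.
32 MHz > fs/2 = 24.75 MHz, folds to fs − 32 MHz = 17.5 MHz.
36 MHz and 85.5 MHz both map to 13.5 MHz.

36 MHz, 85.5 MHz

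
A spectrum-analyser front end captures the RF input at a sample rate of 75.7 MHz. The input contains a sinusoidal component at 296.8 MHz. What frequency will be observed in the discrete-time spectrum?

296.8 MHz mod fs = 69.7 MHz.
69.7 MHz > fs/2 = 37.85 MHz, folds to fs − 69.7 MHz = 6 MHz.

6 MHz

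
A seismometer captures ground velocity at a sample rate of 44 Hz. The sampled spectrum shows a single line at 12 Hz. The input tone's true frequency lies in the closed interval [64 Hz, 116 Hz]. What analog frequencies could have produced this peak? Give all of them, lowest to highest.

76 Hz, 100 Hz

Frequencies that alias to 12 Hz are k·fs ± 12 Hz for integer k ≥ 0.
k=0: 12 Hz.
k=1: 32 Hz, 56 Hz.
k=2: 76 Hz, 100 Hz.
k=3: 120 Hz, 144 Hz.
Within [64 Hz, 116 Hz]: 76 Hz, 100 Hz.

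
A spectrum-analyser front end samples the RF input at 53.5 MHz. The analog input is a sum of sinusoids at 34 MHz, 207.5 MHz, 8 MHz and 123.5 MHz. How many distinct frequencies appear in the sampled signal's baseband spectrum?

4

fs/2 = 26.75 MHz.
34 MHz > fs/2 = 26.75 MHz, folds to fs − 34 MHz = 19.5 MHz.
207.5 MHz mod fs = 47 MHz.
47 MHz > fs/2 = 26.75 MHz, folds to fs − 47 MHz = 6.5 MHz.
8 MHz ≤ fs/2 = 26.75 MHz, passes unchanged.
123.5 MHz mod fs = 16.5 MHz.
16.5 MHz ≤ fs/2 = 26.75 MHz, appears at 16.5 MHz.
Distinct values: {6.5 MHz, 8 MHz, 16.5 MHz, 19.5 MHz} → 4.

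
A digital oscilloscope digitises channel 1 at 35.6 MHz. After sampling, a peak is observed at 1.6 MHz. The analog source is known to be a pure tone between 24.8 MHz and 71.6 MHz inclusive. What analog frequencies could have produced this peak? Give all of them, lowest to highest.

34 MHz, 37.2 MHz, 69.6 MHz

Frequencies that alias to 1.6 MHz are k·fs ± 1.6 MHz for integer k ≥ 0.
k=0: 1.6 MHz.
k=1: 34 MHz, 37.2 MHz.
k=2: 69.6 MHz, 72.8 MHz.
k=3: 105.2 MHz, 108.4 MHz.
Within [24.8 MHz, 71.6 MHz]: 34 MHz, 37.2 MHz, 69.6 MHz.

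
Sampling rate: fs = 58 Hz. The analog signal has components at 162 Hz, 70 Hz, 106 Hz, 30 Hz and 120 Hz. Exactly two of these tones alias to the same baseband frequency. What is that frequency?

12 Hz

fs/2 = 29 Hz.
162 Hz mod fs = 46 Hz.
46 Hz > fs/2 = 29 Hz, folds to fs − 46 Hz = 12 Hz.
70 Hz mod fs = 12 Hz.
12 Hz ≤ fs/2 = 29 Hz, appears at 12 Hz.
106 Hz mod fs = 48 Hz.
48 Hz > fs/2 = 29 Hz, folds to fs − 48 Hz = 10 Hz.
30 Hz > fs/2 = 29 Hz, folds to fs − 30 Hz = 28 Hz.
120 Hz mod fs = 4 Hz.
4 Hz ≤ fs/2 = 29 Hz, appears at 4 Hz.
70 Hz and 162 Hz both map to 12 Hz.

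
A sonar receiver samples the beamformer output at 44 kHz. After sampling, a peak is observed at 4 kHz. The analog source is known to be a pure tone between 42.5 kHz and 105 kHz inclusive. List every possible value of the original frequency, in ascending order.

48 kHz, 84 kHz, 92 kHz

Frequencies that alias to 4 kHz are k·fs ± 4 kHz for integer k ≥ 0.
k=0: 4 kHz.
k=1: 40 kHz, 48 kHz.
k=2: 84 kHz, 92 kHz.
k=3: 128 kHz, 136 kHz.
Within [42.5 kHz, 105 kHz]: 48 kHz, 84 kHz, 92 kHz.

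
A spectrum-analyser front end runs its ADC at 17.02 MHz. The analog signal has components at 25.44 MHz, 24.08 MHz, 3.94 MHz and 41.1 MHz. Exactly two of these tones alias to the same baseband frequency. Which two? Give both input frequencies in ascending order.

24.08 MHz, 41.1 MHz

fs/2 = 8.51 MHz.
25.44 MHz mod fs = 8.42 MHz.
8.42 MHz ≤ fs/2 = 8.51 MHz, appears at 8.42 MHz.
24.08 MHz mod fs = 7.06 MHz.
7.06 MHz ≤ fs/2 = 8.51 MHz, appears at 7.06 MHz.
3.94 MHz ≤ fs/2 = 8.51 MHz, passes unchanged.
41.1 MHz mod fs = 7.06 MHz.
7.06 MHz ≤ fs/2 = 8.51 MHz, appears at 7.06 MHz.
24.08 MHz and 41.1 MHz both map to 7.06 MHz.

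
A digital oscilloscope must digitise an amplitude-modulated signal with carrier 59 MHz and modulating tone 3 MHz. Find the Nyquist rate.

124 MHz

AM sidebands sit at fc ± fm = 56 MHz and 62 MHz.
Highest-frequency component: 62 MHz.
Nyquist rate = 2 × 62 MHz = 124 MHz.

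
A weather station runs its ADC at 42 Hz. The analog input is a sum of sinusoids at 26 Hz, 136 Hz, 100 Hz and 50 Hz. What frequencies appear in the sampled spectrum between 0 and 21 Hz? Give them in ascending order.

fs/2 = 21 Hz.
26 Hz > fs/2 = 21 Hz, folds to fs − 26 Hz = 16 Hz.
136 Hz mod fs = 10 Hz.
10 Hz ≤ fs/2 = 21 Hz, appears at 10 Hz.
100 Hz mod fs = 16 Hz.
16 Hz ≤ fs/2 = 21 Hz, appears at 16 Hz.
50 Hz mod fs = 8 Hz.
8 Hz ≤ fs/2 = 21 Hz, appears at 8 Hz.
Distinct values: {8 Hz, 10 Hz, 16 Hz}.

8 Hz, 10 Hz, 16 Hz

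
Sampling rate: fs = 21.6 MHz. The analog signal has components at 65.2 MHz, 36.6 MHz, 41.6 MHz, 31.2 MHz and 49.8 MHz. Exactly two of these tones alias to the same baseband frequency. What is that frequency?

6.6 MHz

fs/2 = 10.8 MHz.
65.2 MHz mod fs = 0.4 MHz.
0.4 MHz ≤ fs/2 = 10.8 MHz, appears at 0.4 MHz.
36.6 MHz mod fs = 15 MHz.
15 MHz > fs/2 = 10.8 MHz, folds to fs − 15 MHz = 6.6 MHz.
41.6 MHz mod fs = 20 MHz.
20 MHz > fs/2 = 10.8 MHz, folds to fs − 20 MHz = 1.6 MHz.
31.2 MHz mod fs = 9.6 MHz.
9.6 MHz ≤ fs/2 = 10.8 MHz, appears at 9.6 MHz.
49.8 MHz mod fs = 6.6 MHz.
6.6 MHz ≤ fs/2 = 10.8 MHz, appears at 6.6 MHz.
36.6 MHz and 49.8 MHz both map to 6.6 MHz.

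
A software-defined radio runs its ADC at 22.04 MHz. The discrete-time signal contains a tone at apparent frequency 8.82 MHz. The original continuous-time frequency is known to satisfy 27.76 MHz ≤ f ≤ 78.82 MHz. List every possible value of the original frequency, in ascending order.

Frequencies that alias to 8.82 MHz are k·fs ± 8.82 MHz for integer k ≥ 0.
k=0: 8.82 MHz.
k=1: 13.22 MHz, 30.86 MHz.
k=2: 35.26 MHz, 52.9 MHz.
k=3: 57.3 MHz, 74.94 MHz.
k=4: 79.34 MHz, 96.98 MHz.
Within [27.76 MHz, 78.82 MHz]: 30.86 MHz, 35.26 MHz, 52.9 MHz, 57.3 MHz, 74.94 MHz.

30.86 MHz, 35.26 MHz, 52.9 MHz, 57.3 MHz, 74.94 MHz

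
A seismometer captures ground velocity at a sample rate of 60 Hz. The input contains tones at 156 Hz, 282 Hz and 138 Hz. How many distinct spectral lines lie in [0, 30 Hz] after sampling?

2

fs/2 = 30 Hz.
156 Hz mod fs = 36 Hz.
36 Hz > fs/2 = 30 Hz, folds to fs − 36 Hz = 24 Hz.
282 Hz mod fs = 42 Hz.
42 Hz > fs/2 = 30 Hz, folds to fs − 42 Hz = 18 Hz.
138 Hz mod fs = 18 Hz.
18 Hz ≤ fs/2 = 30 Hz, appears at 18 Hz.
Distinct values: {18 Hz, 24 Hz} → 2.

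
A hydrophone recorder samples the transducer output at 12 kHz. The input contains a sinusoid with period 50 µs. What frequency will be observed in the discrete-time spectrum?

T = 50 µs → f = 1/T = 20 kHz.
20 kHz mod fs = 8 kHz.
8 kHz > fs/2 = 6 kHz, folds to fs − 8 kHz = 4 kHz.

4 kHz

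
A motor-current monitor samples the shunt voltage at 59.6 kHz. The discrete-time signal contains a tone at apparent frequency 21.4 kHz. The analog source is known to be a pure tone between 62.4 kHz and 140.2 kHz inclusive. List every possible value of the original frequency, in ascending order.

81 kHz, 97.8 kHz

Frequencies that alias to 21.4 kHz are k·fs ± 21.4 kHz for integer k ≥ 0.
k=0: 21.4 kHz.
k=1: 38.2 kHz, 81 kHz.
k=2: 97.8 kHz, 140.6 kHz.
k=3: 157.4 kHz, 200.2 kHz.
Within [62.4 kHz, 140.2 kHz]: 81 kHz, 97.8 kHz.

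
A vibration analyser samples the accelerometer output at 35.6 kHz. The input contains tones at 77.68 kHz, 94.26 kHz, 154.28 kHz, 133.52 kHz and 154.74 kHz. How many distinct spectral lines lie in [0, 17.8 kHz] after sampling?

5

fs/2 = 17.8 kHz.
77.68 kHz mod fs = 6.48 kHz.
6.48 kHz ≤ fs/2 = 17.8 kHz, appears at 6.48 kHz.
94.26 kHz mod fs = 23.06 kHz.
23.06 kHz > fs/2 = 17.8 kHz, folds to fs − 23.06 kHz = 12.54 kHz.
154.28 kHz mod fs = 11.88 kHz.
11.88 kHz ≤ fs/2 = 17.8 kHz, appears at 11.88 kHz.
133.52 kHz mod fs = 26.72 kHz.
26.72 kHz > fs/2 = 17.8 kHz, folds to fs − 26.72 kHz = 8.88 kHz.
154.74 kHz mod fs = 12.34 kHz.
12.34 kHz ≤ fs/2 = 17.8 kHz, appears at 12.34 kHz.
Distinct values: {6.48 kHz, 8.88 kHz, 11.88 kHz, 12.34 kHz, 12.54 kHz} → 5.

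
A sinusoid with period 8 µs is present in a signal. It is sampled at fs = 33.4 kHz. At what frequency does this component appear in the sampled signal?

8.6 kHz

T = 8 µs → f = 1/T = 125 kHz.
125 kHz mod fs = 24.8 kHz.
24.8 kHz > fs/2 = 16.7 kHz, folds to fs − 24.8 kHz = 8.6 kHz.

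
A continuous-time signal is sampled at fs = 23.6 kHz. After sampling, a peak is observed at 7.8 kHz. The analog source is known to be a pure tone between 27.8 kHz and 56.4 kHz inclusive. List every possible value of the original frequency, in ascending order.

Frequencies that alias to 7.8 kHz are k·fs ± 7.8 kHz for integer k ≥ 0.
k=0: 7.8 kHz.
k=1: 15.8 kHz, 31.4 kHz.
k=2: 39.4 kHz, 55 kHz.
k=3: 63 kHz, 78.6 kHz.
Within [27.8 kHz, 56.4 kHz]: 31.4 kHz, 39.4 kHz, 55 kHz.

31.4 kHz, 39.4 kHz, 55 kHz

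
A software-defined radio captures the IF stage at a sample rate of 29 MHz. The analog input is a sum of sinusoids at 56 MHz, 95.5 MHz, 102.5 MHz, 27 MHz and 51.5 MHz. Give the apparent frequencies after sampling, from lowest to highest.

2 MHz, 6.5 MHz, 8.5 MHz, 13.5 MHz

fs/2 = 14.5 MHz.
56 MHz mod fs = 27 MHz.
27 MHz > fs/2 = 14.5 MHz, folds to fs − 27 MHz = 2 MHz.
95.5 MHz mod fs = 8.5 MHz.
8.5 MHz ≤ fs/2 = 14.5 MHz, appears at 8.5 MHz.
102.5 MHz mod fs = 15.5 MHz.
15.5 MHz > fs/2 = 14.5 MHz, folds to fs − 15.5 MHz = 13.5 MHz.
27 MHz > fs/2 = 14.5 MHz, folds to fs − 27 MHz = 2 MHz.
51.5 MHz mod fs = 22.5 MHz.
22.5 MHz > fs/2 = 14.5 MHz, folds to fs − 22.5 MHz = 6.5 MHz.
Distinct values: {2 MHz, 6.5 MHz, 8.5 MHz, 13.5 MHz}.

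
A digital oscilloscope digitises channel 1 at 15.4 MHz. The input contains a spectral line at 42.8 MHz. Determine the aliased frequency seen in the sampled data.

42.8 MHz mod fs = 12 MHz.
12 MHz > fs/2 = 7.7 MHz, folds to fs − 12 MHz = 3.4 MHz.

3.4 MHz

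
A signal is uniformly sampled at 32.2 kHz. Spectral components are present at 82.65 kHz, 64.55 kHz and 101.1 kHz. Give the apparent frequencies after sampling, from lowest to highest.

0.15 kHz, 4.5 kHz, 13.95 kHz

fs/2 = 16.1 kHz.
82.65 kHz mod fs = 18.25 kHz.
18.25 kHz > fs/2 = 16.1 kHz, folds to fs − 18.25 kHz = 13.95 kHz.
64.55 kHz mod fs = 0.15 kHz.
0.15 kHz ≤ fs/2 = 16.1 kHz, appears at 0.15 kHz.
101.1 kHz mod fs = 4.5 kHz.
4.5 kHz ≤ fs/2 = 16.1 kHz, appears at 4.5 kHz.
Distinct values: {0.15 kHz, 4.5 kHz, 13.95 kHz}.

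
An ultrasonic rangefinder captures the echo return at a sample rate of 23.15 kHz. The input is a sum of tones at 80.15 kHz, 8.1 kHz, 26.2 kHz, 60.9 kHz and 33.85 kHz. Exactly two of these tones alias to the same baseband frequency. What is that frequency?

fs/2 = 11.575 kHz.
80.15 kHz mod fs = 10.7 kHz.
10.7 kHz ≤ fs/2 = 11.575 kHz, appears at 10.7 kHz.
8.1 kHz ≤ fs/2 = 11.575 kHz, passes unchanged.
26.2 kHz mod fs = 3.05 kHz.
3.05 kHz ≤ fs/2 = 11.575 kHz, appears at 3.05 kHz.
60.9 kHz mod fs = 14.6 kHz.
14.6 kHz > fs/2 = 11.575 kHz, folds to fs − 14.6 kHz = 8.55 kHz.
33.85 kHz mod fs = 10.7 kHz.
10.7 kHz ≤ fs/2 = 11.575 kHz, appears at 10.7 kHz.
33.85 kHz and 80.15 kHz both map to 10.7 kHz.

10.7 kHz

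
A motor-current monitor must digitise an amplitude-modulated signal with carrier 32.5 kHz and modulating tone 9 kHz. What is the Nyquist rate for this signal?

AM sidebands sit at fc ± fm = 23.5 kHz and 41.5 kHz.
Highest-frequency component: 41.5 kHz.
Nyquist rate = 2 × 41.5 kHz = 83 kHz.

83 kHz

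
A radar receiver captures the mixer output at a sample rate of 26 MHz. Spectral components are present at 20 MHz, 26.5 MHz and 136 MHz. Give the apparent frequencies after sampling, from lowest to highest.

0.5 MHz, 6 MHz

fs/2 = 13 MHz.
20 MHz > fs/2 = 13 MHz, folds to fs − 20 MHz = 6 MHz.
26.5 MHz mod fs = 0.5 MHz.
0.5 MHz ≤ fs/2 = 13 MHz, appears at 0.5 MHz.
136 MHz mod fs = 6 MHz.
6 MHz ≤ fs/2 = 13 MHz, appears at 6 MHz.
Distinct values: {0.5 MHz, 6 MHz}.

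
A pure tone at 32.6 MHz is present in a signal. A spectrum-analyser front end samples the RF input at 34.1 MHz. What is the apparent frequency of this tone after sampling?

32.6 MHz > fs/2 = 17.05 MHz, folds to fs − 32.6 MHz = 1.5 MHz.

1.5 MHz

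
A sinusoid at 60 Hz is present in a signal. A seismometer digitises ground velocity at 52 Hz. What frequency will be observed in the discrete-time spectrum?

8 Hz

60 Hz mod fs = 8 Hz.
8 Hz ≤ fs/2 = 26 Hz, appears at 8 Hz.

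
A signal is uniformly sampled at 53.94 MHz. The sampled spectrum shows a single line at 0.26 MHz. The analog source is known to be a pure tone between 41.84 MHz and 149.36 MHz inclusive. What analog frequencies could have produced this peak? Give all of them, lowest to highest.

53.68 MHz, 54.2 MHz, 107.62 MHz, 108.14 MHz

Frequencies that alias to 0.26 MHz are k·fs ± 0.26 MHz for integer k ≥ 0.
k=0: 0.26 MHz.
k=1: 53.68 MHz, 54.2 MHz.
k=2: 107.62 MHz, 108.14 MHz.
k=3: 161.56 MHz, 162.08 MHz.
Within [41.84 MHz, 149.36 MHz]: 53.68 MHz, 54.2 MHz, 107.62 MHz, 108.14 MHz.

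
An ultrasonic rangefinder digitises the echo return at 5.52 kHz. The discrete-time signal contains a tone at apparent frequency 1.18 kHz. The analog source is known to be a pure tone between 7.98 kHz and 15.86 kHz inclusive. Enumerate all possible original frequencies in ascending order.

9.86 kHz, 12.22 kHz, 15.38 kHz

Frequencies that alias to 1.18 kHz are k·fs ± 1.18 kHz for integer k ≥ 0.
k=0: 1.18 kHz.
k=1: 4.34 kHz, 6.7 kHz.
k=2: 9.86 kHz, 12.22 kHz.
k=3: 15.38 kHz, 17.74 kHz.
k=4: 20.9 kHz, 23.26 kHz.
Within [7.98 kHz, 15.86 kHz]: 9.86 kHz, 12.22 kHz, 15.38 kHz.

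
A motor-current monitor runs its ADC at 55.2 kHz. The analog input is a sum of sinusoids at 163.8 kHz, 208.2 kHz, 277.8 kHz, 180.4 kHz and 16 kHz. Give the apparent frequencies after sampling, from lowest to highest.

fs/2 = 27.6 kHz.
163.8 kHz mod fs = 53.4 kHz.
53.4 kHz > fs/2 = 27.6 kHz, folds to fs − 53.4 kHz = 1.8 kHz.
208.2 kHz mod fs = 42.6 kHz.
42.6 kHz > fs/2 = 27.6 kHz, folds to fs − 42.6 kHz = 12.6 kHz.
277.8 kHz mod fs = 1.8 kHz.
1.8 kHz ≤ fs/2 = 27.6 kHz, appears at 1.8 kHz.
180.4 kHz mod fs = 14.8 kHz.
14.8 kHz ≤ fs/2 = 27.6 kHz, appears at 14.8 kHz.
16 kHz ≤ fs/2 = 27.6 kHz, passes unchanged.
Distinct values: {1.8 kHz, 12.6 kHz, 14.8 kHz, 16 kHz}.

1.8 kHz, 12.6 kHz, 14.8 kHz, 16 kHz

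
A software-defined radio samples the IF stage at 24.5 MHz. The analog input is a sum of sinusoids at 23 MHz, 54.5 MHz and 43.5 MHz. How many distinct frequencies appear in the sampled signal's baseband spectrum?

fs/2 = 12.25 MHz.
23 MHz > fs/2 = 12.25 MHz, folds to fs − 23 MHz = 1.5 MHz.
54.5 MHz mod fs = 5.5 MHz.
5.5 MHz ≤ fs/2 = 12.25 MHz, appears at 5.5 MHz.
43.5 MHz mod fs = 19 MHz.
19 MHz > fs/2 = 12.25 MHz, folds to fs − 19 MHz = 5.5 MHz.
Distinct values: {1.5 MHz, 5.5 MHz} → 2.

2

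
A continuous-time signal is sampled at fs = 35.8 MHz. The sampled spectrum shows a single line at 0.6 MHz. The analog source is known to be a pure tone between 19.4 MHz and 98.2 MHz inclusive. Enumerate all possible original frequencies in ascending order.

35.2 MHz, 36.4 MHz, 71 MHz, 72.2 MHz

Frequencies that alias to 0.6 MHz are k·fs ± 0.6 MHz for integer k ≥ 0.
k=0: 0.6 MHz.
k=1: 35.2 MHz, 36.4 MHz.
k=2: 71 MHz, 72.2 MHz.
k=3: 106.8 MHz, 108 MHz.
Within [19.4 MHz, 98.2 MHz]: 35.2 MHz, 36.4 MHz, 71 MHz, 72.2 MHz.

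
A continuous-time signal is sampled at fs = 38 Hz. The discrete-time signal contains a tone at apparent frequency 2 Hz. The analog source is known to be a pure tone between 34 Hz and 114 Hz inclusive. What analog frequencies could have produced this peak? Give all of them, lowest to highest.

36 Hz, 40 Hz, 74 Hz, 78 Hz, 112 Hz

Frequencies that alias to 2 Hz are k·fs ± 2 Hz for integer k ≥ 0.
k=0: 2 Hz.
k=1: 36 Hz, 40 Hz.
k=2: 74 Hz, 78 Hz.
k=3: 112 Hz, 116 Hz.
k=4: 150 Hz, 154 Hz.
Within [34 Hz, 114 Hz]: 36 Hz, 40 Hz, 74 Hz, 78 Hz, 112 Hz.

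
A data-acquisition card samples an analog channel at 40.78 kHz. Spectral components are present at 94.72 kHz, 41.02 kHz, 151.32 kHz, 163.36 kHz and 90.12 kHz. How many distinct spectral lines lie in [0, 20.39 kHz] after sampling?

fs/2 = 20.39 kHz.
94.72 kHz mod fs = 13.16 kHz.
13.16 kHz ≤ fs/2 = 20.39 kHz, appears at 13.16 kHz.
41.02 kHz mod fs = 0.24 kHz.
0.24 kHz ≤ fs/2 = 20.39 kHz, appears at 0.24 kHz.
151.32 kHz mod fs = 28.98 kHz.
28.98 kHz > fs/2 = 20.39 kHz, folds to fs − 28.98 kHz = 11.8 kHz.
163.36 kHz mod fs = 0.24 kHz.
0.24 kHz ≤ fs/2 = 20.39 kHz, appears at 0.24 kHz.
90.12 kHz mod fs = 8.56 kHz.
8.56 kHz ≤ fs/2 = 20.39 kHz, appears at 8.56 kHz.
Distinct values: {0.24 kHz, 8.56 kHz, 11.8 kHz, 13.16 kHz} → 4.

4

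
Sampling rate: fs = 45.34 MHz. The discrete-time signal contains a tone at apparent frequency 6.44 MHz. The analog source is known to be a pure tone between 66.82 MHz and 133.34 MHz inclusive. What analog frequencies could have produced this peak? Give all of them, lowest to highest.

84.24 MHz, 97.12 MHz, 129.58 MHz

Frequencies that alias to 6.44 MHz are k·fs ± 6.44 MHz for integer k ≥ 0.
k=0: 6.44 MHz.
k=1: 38.9 MHz, 51.78 MHz.
k=2: 84.24 MHz, 97.12 MHz.
k=3: 129.58 MHz, 142.46 MHz.
k=4: 174.92 MHz, 187.8 MHz.
Within [66.82 MHz, 133.34 MHz]: 84.24 MHz, 97.12 MHz, 129.58 MHz.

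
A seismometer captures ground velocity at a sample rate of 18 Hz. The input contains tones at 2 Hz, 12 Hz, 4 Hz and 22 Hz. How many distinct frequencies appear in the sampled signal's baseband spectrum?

fs/2 = 9 Hz.
2 Hz ≤ fs/2 = 9 Hz, passes unchanged.
12 Hz > fs/2 = 9 Hz, folds to fs − 12 Hz = 6 Hz.
4 Hz ≤ fs/2 = 9 Hz, passes unchanged.
22 Hz mod fs = 4 Hz.
4 Hz ≤ fs/2 = 9 Hz, appears at 4 Hz.
Distinct values: {2 Hz, 4 Hz, 6 Hz} → 3.

3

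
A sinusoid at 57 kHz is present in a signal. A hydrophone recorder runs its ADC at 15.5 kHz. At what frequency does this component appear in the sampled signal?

5 kHz

57 kHz mod fs = 10.5 kHz.
10.5 kHz > fs/2 = 7.75 kHz, folds to fs − 10.5 kHz = 5 kHz.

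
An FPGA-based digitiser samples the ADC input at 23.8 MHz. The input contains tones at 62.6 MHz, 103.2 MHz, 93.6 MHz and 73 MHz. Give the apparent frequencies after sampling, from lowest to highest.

1.6 MHz, 8 MHz, 8.8 MHz

fs/2 = 11.9 MHz.
62.6 MHz mod fs = 15 MHz.
15 MHz > fs/2 = 11.9 MHz, folds to fs − 15 MHz = 8.8 MHz.
103.2 MHz mod fs = 8 MHz.
8 MHz ≤ fs/2 = 11.9 MHz, appears at 8 MHz.
93.6 MHz mod fs = 22.2 MHz.
22.2 MHz > fs/2 = 11.9 MHz, folds to fs − 22.2 MHz = 1.6 MHz.
73 MHz mod fs = 1.6 MHz.
1.6 MHz ≤ fs/2 = 11.9 MHz, appears at 1.6 MHz.
Distinct values: {1.6 MHz, 8 MHz, 8.8 MHz}.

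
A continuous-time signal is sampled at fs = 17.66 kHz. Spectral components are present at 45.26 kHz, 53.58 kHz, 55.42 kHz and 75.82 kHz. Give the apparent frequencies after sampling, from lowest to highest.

0.6 kHz, 2.44 kHz, 5.18 kHz, 7.72 kHz

fs/2 = 8.83 kHz.
45.26 kHz mod fs = 9.94 kHz.
9.94 kHz > fs/2 = 8.83 kHz, folds to fs − 9.94 kHz = 7.72 kHz.
53.58 kHz mod fs = 0.6 kHz.
0.6 kHz ≤ fs/2 = 8.83 kHz, appears at 0.6 kHz.
55.42 kHz mod fs = 2.44 kHz.
2.44 kHz ≤ fs/2 = 8.83 kHz, appears at 2.44 kHz.
75.82 kHz mod fs = 5.18 kHz.
5.18 kHz ≤ fs/2 = 8.83 kHz, appears at 5.18 kHz.
Distinct values: {0.6 kHz, 2.44 kHz, 5.18 kHz, 7.72 kHz}.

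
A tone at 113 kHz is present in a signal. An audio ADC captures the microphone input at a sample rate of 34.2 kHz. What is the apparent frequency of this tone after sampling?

113 kHz mod fs = 10.4 kHz.
10.4 kHz ≤ fs/2 = 17.1 kHz, appears at 10.4 kHz.

10.4 kHz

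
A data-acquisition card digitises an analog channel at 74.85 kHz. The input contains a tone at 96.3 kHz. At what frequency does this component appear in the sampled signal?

21.45 kHz

96.3 kHz mod fs = 21.45 kHz.
21.45 kHz ≤ fs/2 = 37.425 kHz, appears at 21.45 kHz.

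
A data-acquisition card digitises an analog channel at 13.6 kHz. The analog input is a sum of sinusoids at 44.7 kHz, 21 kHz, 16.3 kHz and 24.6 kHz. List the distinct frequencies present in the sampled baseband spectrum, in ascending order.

fs/2 = 6.8 kHz.
44.7 kHz mod fs = 3.9 kHz.
3.9 kHz ≤ fs/2 = 6.8 kHz, appears at 3.9 kHz.
21 kHz mod fs = 7.4 kHz.
7.4 kHz > fs/2 = 6.8 kHz, folds to fs − 7.4 kHz = 6.2 kHz.
16.3 kHz mod fs = 2.7 kHz.
2.7 kHz ≤ fs/2 = 6.8 kHz, appears at 2.7 kHz.
24.6 kHz mod fs = 11 kHz.
11 kHz > fs/2 = 6.8 kHz, folds to fs − 11 kHz = 2.6 kHz.
Distinct values: {2.6 kHz, 2.7 kHz, 3.9 kHz, 6.2 kHz}.

2.6 kHz, 2.7 kHz, 3.9 kHz, 6.2 kHz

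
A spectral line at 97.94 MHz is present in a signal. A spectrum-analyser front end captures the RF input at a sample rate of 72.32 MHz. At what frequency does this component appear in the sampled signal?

97.94 MHz mod fs = 25.62 MHz.
25.62 MHz ≤ fs/2 = 36.16 MHz, appears at 25.62 MHz.

25.62 MHz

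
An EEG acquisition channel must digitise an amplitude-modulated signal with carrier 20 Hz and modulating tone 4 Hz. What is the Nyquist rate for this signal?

48 Hz

AM sidebands sit at fc ± fm = 16 Hz and 24 Hz.
Highest-frequency component: 24 Hz.
Nyquist rate = 2 × 24 Hz = 48 Hz.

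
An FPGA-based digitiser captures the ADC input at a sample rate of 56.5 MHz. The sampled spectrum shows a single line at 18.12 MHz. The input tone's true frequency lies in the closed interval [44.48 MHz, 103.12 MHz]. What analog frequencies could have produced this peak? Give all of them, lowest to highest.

Frequencies that alias to 18.12 MHz are k·fs ± 18.12 MHz for integer k ≥ 0.
k=0: 18.12 MHz.
k=1: 38.38 MHz, 74.62 MHz.
k=2: 94.88 MHz, 131.12 MHz.
k=3: 151.38 MHz, 187.62 MHz.
Within [44.48 MHz, 103.12 MHz]: 74.62 MHz, 94.88 MHz.

74.62 MHz, 94.88 MHz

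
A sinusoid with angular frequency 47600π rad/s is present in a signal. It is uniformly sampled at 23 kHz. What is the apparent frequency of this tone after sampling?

ω = 47600π rad/s → f = ω/(2π) = 23800 Hz = 23.8 kHz.
23.8 kHz mod fs = 0.8 kHz.
0.8 kHz ≤ fs/2 = 11.5 kHz, appears at 0.8 kHz.

0.8 kHz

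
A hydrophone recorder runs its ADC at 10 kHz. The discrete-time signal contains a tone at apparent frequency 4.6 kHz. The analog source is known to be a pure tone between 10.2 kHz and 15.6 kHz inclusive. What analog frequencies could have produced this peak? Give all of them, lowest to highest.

Frequencies that alias to 4.6 kHz are k·fs ± 4.6 kHz for integer k ≥ 0.
k=0: 4.6 kHz.
k=1: 5.4 kHz, 14.6 kHz.
k=2: 15.4 kHz, 24.6 kHz.
k=3: 25.4 kHz, 34.6 kHz.
Within [10.2 kHz, 15.6 kHz]: 14.6 kHz, 15.4 kHz.

14.6 kHz, 15.4 kHz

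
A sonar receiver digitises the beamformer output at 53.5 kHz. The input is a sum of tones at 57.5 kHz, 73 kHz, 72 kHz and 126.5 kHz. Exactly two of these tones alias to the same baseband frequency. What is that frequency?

19.5 kHz

fs/2 = 26.75 kHz.
57.5 kHz mod fs = 4 kHz.
4 kHz ≤ fs/2 = 26.75 kHz, appears at 4 kHz.
73 kHz mod fs = 19.5 kHz.
19.5 kHz ≤ fs/2 = 26.75 kHz, appears at 19.5 kHz.
72 kHz mod fs = 18.5 kHz.
18.5 kHz ≤ fs/2 = 26.75 kHz, appears at 18.5 kHz.
126.5 kHz mod fs = 19.5 kHz.
19.5 kHz ≤ fs/2 = 26.75 kHz, appears at 19.5 kHz.
73 kHz and 126.5 kHz both map to 19.5 kHz.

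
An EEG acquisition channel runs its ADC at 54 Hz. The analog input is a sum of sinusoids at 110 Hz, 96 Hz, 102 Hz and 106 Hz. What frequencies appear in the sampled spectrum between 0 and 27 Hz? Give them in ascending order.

2 Hz, 6 Hz, 12 Hz

fs/2 = 27 Hz.
110 Hz mod fs = 2 Hz.
2 Hz ≤ fs/2 = 27 Hz, appears at 2 Hz.
96 Hz mod fs = 42 Hz.
42 Hz > fs/2 = 27 Hz, folds to fs − 42 Hz = 12 Hz.
102 Hz mod fs = 48 Hz.
48 Hz > fs/2 = 27 Hz, folds to fs − 48 Hz = 6 Hz.
106 Hz mod fs = 52 Hz.
52 Hz > fs/2 = 27 Hz, folds to fs − 52 Hz = 2 Hz.
Distinct values: {2 Hz, 6 Hz, 12 Hz}.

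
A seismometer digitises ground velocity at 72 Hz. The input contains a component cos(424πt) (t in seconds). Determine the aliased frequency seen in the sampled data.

ω = 424π rad/s → f = ω/(2π) = 212 Hz.
212 Hz mod fs = 68 Hz.
68 Hz > fs/2 = 36 Hz, folds to fs − 68 Hz = 4 Hz.

4 Hz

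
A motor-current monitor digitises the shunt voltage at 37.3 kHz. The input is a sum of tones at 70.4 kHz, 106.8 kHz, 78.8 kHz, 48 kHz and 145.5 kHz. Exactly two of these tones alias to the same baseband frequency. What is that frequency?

fs/2 = 18.65 kHz.
70.4 kHz mod fs = 33.1 kHz.
33.1 kHz > fs/2 = 18.65 kHz, folds to fs − 33.1 kHz = 4.2 kHz.
106.8 kHz mod fs = 32.2 kHz.
32.2 kHz > fs/2 = 18.65 kHz, folds to fs − 32.2 kHz = 5.1 kHz.
78.8 kHz mod fs = 4.2 kHz.
4.2 kHz ≤ fs/2 = 18.65 kHz, appears at 4.2 kHz.
48 kHz mod fs = 10.7 kHz.
10.7 kHz ≤ fs/2 = 18.65 kHz, appears at 10.7 kHz.
145.5 kHz mod fs = 33.6 kHz.
33.6 kHz > fs/2 = 18.65 kHz, folds to fs − 33.6 kHz = 3.7 kHz.
70.4 kHz and 78.8 kHz both map to 4.2 kHz.

4.2 kHz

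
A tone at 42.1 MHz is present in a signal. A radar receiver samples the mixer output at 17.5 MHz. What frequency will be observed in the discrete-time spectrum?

42.1 MHz mod fs = 7.1 MHz.
7.1 MHz ≤ fs/2 = 8.75 MHz, appears at 7.1 MHz.

7.1 MHz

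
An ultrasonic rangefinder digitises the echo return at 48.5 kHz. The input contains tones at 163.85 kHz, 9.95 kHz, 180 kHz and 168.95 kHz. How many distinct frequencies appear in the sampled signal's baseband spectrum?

4

fs/2 = 24.25 kHz.
163.85 kHz mod fs = 18.35 kHz.
18.35 kHz ≤ fs/2 = 24.25 kHz, appears at 18.35 kHz.
9.95 kHz ≤ fs/2 = 24.25 kHz, passes unchanged.
180 kHz mod fs = 34.5 kHz.
34.5 kHz > fs/2 = 24.25 kHz, folds to fs − 34.5 kHz = 14 kHz.
168.95 kHz mod fs = 23.45 kHz.
23.45 kHz ≤ fs/2 = 24.25 kHz, appears at 23.45 kHz.
Distinct values: {9.95 kHz, 14 kHz, 18.35 kHz, 23.45 kHz} → 4.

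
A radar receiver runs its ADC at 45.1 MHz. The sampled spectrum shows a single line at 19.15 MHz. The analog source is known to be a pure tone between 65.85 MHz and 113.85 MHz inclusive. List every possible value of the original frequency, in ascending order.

71.05 MHz, 109.35 MHz

Frequencies that alias to 19.15 MHz are k·fs ± 19.15 MHz for integer k ≥ 0.
k=0: 19.15 MHz.
k=1: 25.95 MHz, 64.25 MHz.
k=2: 71.05 MHz, 109.35 MHz.
k=3: 116.15 MHz, 154.45 MHz.
Within [65.85 MHz, 113.85 MHz]: 71.05 MHz, 109.35 MHz.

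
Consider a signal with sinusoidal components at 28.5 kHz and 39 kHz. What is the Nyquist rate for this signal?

Highest-frequency component: 39 kHz.
Nyquist rate = 2 × 39 kHz = 78 kHz.

78 kHz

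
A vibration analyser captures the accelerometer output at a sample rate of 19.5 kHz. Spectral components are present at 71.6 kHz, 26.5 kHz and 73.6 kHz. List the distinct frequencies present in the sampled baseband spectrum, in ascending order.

4.4 kHz, 6.4 kHz, 7 kHz

fs/2 = 9.75 kHz.
71.6 kHz mod fs = 13.1 kHz.
13.1 kHz > fs/2 = 9.75 kHz, folds to fs − 13.1 kHz = 6.4 kHz.
26.5 kHz mod fs = 7 kHz.
7 kHz ≤ fs/2 = 9.75 kHz, appears at 7 kHz.
73.6 kHz mod fs = 15.1 kHz.
15.1 kHz > fs/2 = 9.75 kHz, folds to fs − 15.1 kHz = 4.4 kHz.
Distinct values: {4.4 kHz, 6.4 kHz, 7 kHz}.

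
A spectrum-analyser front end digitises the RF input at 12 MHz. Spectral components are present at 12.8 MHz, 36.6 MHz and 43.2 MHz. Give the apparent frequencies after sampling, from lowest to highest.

0.6 MHz, 0.8 MHz, 4.8 MHz

fs/2 = 6 MHz.
12.8 MHz mod fs = 0.8 MHz.
0.8 MHz ≤ fs/2 = 6 MHz, appears at 0.8 MHz.
36.6 MHz mod fs = 0.6 MHz.
0.6 MHz ≤ fs/2 = 6 MHz, appears at 0.6 MHz.
43.2 MHz mod fs = 7.2 MHz.
7.2 MHz > fs/2 = 6 MHz, folds to fs − 7.2 MHz = 4.8 MHz.
Distinct values: {0.6 MHz, 0.8 MHz, 4.8 MHz}.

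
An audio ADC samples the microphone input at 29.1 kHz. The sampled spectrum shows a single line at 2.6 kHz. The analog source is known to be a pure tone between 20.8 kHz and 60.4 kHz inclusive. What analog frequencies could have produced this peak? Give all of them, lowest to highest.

26.5 kHz, 31.7 kHz, 55.6 kHz

Frequencies that alias to 2.6 kHz are k·fs ± 2.6 kHz for integer k ≥ 0.
k=0: 2.6 kHz.
k=1: 26.5 kHz, 31.7 kHz.
k=2: 55.6 kHz, 60.8 kHz.
k=3: 84.7 kHz, 89.9 kHz.
Within [20.8 kHz, 60.4 kHz]: 26.5 kHz, 31.7 kHz, 55.6 kHz.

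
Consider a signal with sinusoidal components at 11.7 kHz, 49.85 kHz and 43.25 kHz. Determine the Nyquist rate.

99.7 kHz

Highest-frequency component: 49.85 kHz.
Nyquist rate = 2 × 49.85 kHz = 99.7 kHz.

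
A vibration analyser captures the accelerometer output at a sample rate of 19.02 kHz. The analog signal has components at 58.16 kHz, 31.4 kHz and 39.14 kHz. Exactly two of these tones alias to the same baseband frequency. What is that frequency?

fs/2 = 9.51 kHz.
58.16 kHz mod fs = 1.1 kHz.
1.1 kHz ≤ fs/2 = 9.51 kHz, appears at 1.1 kHz.
31.4 kHz mod fs = 12.38 kHz.
12.38 kHz > fs/2 = 9.51 kHz, folds to fs − 12.38 kHz = 6.64 kHz.
39.14 kHz mod fs = 1.1 kHz.
1.1 kHz ≤ fs/2 = 9.51 kHz, appears at 1.1 kHz.
39.14 kHz and 58.16 kHz both map to 1.1 kHz.

1.1 kHz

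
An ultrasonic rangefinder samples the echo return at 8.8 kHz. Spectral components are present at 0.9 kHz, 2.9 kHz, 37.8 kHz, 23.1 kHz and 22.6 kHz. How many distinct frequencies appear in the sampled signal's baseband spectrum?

5

fs/2 = 4.4 kHz.
0.9 kHz ≤ fs/2 = 4.4 kHz, passes unchanged.
2.9 kHz ≤ fs/2 = 4.4 kHz, passes unchanged.
37.8 kHz mod fs = 2.6 kHz.
2.6 kHz ≤ fs/2 = 4.4 kHz, appears at 2.6 kHz.
23.1 kHz mod fs = 5.5 kHz.
5.5 kHz > fs/2 = 4.4 kHz, folds to fs − 5.5 kHz = 3.3 kHz.
22.6 kHz mod fs = 5 kHz.
5 kHz > fs/2 = 4.4 kHz, folds to fs − 5 kHz = 3.8 kHz.
Distinct values: {0.9 kHz, 2.6 kHz, 2.9 kHz, 3.3 kHz, 3.8 kHz} → 5.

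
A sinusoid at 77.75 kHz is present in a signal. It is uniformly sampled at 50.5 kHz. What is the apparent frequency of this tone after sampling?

77.75 kHz mod fs = 27.25 kHz.
27.25 kHz > fs/2 = 25.25 kHz, folds to fs − 27.25 kHz = 23.25 kHz.

23.25 kHz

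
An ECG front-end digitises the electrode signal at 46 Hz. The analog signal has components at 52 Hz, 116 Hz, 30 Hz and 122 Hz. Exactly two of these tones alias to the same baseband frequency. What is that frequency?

16 Hz

fs/2 = 23 Hz.
52 Hz mod fs = 6 Hz.
6 Hz ≤ fs/2 = 23 Hz, appears at 6 Hz.
116 Hz mod fs = 24 Hz.
24 Hz > fs/2 = 23 Hz, folds to fs − 24 Hz = 22 Hz.
30 Hz > fs/2 = 23 Hz, folds to fs − 30 Hz = 16 Hz.
122 Hz mod fs = 30 Hz.
30 Hz > fs/2 = 23 Hz, folds to fs − 30 Hz = 16 Hz.
30 Hz and 122 Hz both map to 16 Hz.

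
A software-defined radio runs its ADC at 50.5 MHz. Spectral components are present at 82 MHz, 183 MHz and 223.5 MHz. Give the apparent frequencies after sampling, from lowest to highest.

fs/2 = 25.25 MHz.
82 MHz mod fs = 31.5 MHz.
31.5 MHz > fs/2 = 25.25 MHz, folds to fs − 31.5 MHz = 19 MHz.
183 MHz mod fs = 31.5 MHz.
31.5 MHz > fs/2 = 25.25 MHz, folds to fs − 31.5 MHz = 19 MHz.
223.5 MHz mod fs = 21.5 MHz.
21.5 MHz ≤ fs/2 = 25.25 MHz, appears at 21.5 MHz.
Distinct values: {19 MHz, 21.5 MHz}.

19 MHz, 21.5 MHz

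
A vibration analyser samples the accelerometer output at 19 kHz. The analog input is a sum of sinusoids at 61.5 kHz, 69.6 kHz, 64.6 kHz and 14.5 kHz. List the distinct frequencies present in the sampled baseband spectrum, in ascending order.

fs/2 = 9.5 kHz.
61.5 kHz mod fs = 4.5 kHz.
4.5 kHz ≤ fs/2 = 9.5 kHz, appears at 4.5 kHz.
69.6 kHz mod fs = 12.6 kHz.
12.6 kHz > fs/2 = 9.5 kHz, folds to fs − 12.6 kHz = 6.4 kHz.
64.6 kHz mod fs = 7.6 kHz.
7.6 kHz ≤ fs/2 = 9.5 kHz, appears at 7.6 kHz.
14.5 kHz > fs/2 = 9.5 kHz, folds to fs − 14.5 kHz = 4.5 kHz.
Distinct values: {4.5 kHz, 6.4 kHz, 7.6 kHz}.

4.5 kHz, 6.4 kHz, 7.6 kHz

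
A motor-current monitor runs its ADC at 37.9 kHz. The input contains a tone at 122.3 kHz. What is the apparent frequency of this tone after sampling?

8.6 kHz

122.3 kHz mod fs = 8.6 kHz.
8.6 kHz ≤ fs/2 = 18.95 kHz, appears at 8.6 kHz.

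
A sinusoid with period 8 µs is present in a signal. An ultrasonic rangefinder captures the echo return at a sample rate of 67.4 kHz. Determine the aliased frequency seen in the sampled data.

9.8 kHz

T = 8 µs → f = 1/T = 125 kHz.
125 kHz mod fs = 57.6 kHz.
57.6 kHz > fs/2 = 33.7 kHz, folds to fs − 57.6 kHz = 9.8 kHz.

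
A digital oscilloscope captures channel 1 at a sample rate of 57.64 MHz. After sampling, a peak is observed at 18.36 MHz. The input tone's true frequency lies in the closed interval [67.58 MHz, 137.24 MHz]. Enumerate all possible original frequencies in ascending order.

Frequencies that alias to 18.36 MHz are k·fs ± 18.36 MHz for integer k ≥ 0.
k=0: 18.36 MHz.
k=1: 39.28 MHz, 76 MHz.
k=2: 96.92 MHz, 133.64 MHz.
k=3: 154.56 MHz, 191.28 MHz.
Within [67.58 MHz, 137.24 MHz]: 76 MHz, 96.92 MHz, 133.64 MHz.

76 MHz, 96.92 MHz, 133.64 MHz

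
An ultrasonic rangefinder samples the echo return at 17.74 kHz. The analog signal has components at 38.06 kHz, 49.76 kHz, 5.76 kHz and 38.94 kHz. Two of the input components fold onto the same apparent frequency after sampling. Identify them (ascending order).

fs/2 = 8.87 kHz.
38.06 kHz mod fs = 2.58 kHz.
2.58 kHz ≤ fs/2 = 8.87 kHz, appears at 2.58 kHz.
49.76 kHz mod fs = 14.28 kHz.
14.28 kHz > fs/2 = 8.87 kHz, folds to fs − 14.28 kHz = 3.46 kHz.
5.76 kHz ≤ fs/2 = 8.87 kHz, passes unchanged.
38.94 kHz mod fs = 3.46 kHz.
3.46 kHz ≤ fs/2 = 8.87 kHz, appears at 3.46 kHz.
38.94 kHz and 49.76 kHz both map to 3.46 kHz.

38.94 kHz, 49.76 kHz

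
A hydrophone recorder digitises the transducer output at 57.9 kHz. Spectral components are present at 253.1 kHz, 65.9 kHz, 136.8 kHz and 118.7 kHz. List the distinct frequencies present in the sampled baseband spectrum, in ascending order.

2.9 kHz, 8 kHz, 21 kHz, 21.5 kHz

fs/2 = 28.95 kHz.
253.1 kHz mod fs = 21.5 kHz.
21.5 kHz ≤ fs/2 = 28.95 kHz, appears at 21.5 kHz.
65.9 kHz mod fs = 8 kHz.
8 kHz ≤ fs/2 = 28.95 kHz, appears at 8 kHz.
136.8 kHz mod fs = 21 kHz.
21 kHz ≤ fs/2 = 28.95 kHz, appears at 21 kHz.
118.7 kHz mod fs = 2.9 kHz.
2.9 kHz ≤ fs/2 = 28.95 kHz, appears at 2.9 kHz.
Distinct values: {2.9 kHz, 8 kHz, 21 kHz, 21.5 kHz}.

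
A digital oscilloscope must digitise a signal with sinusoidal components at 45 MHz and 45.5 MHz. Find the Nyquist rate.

Highest-frequency component: 45.5 MHz.
Nyquist rate = 2 × 45.5 MHz = 91 MHz.

91 MHz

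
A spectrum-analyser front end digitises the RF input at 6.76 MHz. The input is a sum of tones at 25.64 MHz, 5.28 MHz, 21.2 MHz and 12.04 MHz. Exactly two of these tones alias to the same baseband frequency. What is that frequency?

fs/2 = 3.38 MHz.
25.64 MHz mod fs = 5.36 MHz.
5.36 MHz > fs/2 = 3.38 MHz, folds to fs − 5.36 MHz = 1.4 MHz.
5.28 MHz > fs/2 = 3.38 MHz, folds to fs − 5.28 MHz = 1.48 MHz.
21.2 MHz mod fs = 0.92 MHz.
0.92 MHz ≤ fs/2 = 3.38 MHz, appears at 0.92 MHz.
12.04 MHz mod fs = 5.28 MHz.
5.28 MHz > fs/2 = 3.38 MHz, folds to fs − 5.28 MHz = 1.48 MHz.
5.28 MHz and 12.04 MHz both map to 1.48 MHz.

1.48 MHz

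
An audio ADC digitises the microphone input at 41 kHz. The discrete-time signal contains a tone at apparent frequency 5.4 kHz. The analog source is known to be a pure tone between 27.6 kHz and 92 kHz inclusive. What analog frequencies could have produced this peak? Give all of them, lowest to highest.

Frequencies that alias to 5.4 kHz are k·fs ± 5.4 kHz for integer k ≥ 0.
k=0: 5.4 kHz.
k=1: 35.6 kHz, 46.4 kHz.
k=2: 76.6 kHz, 87.4 kHz.
k=3: 117.6 kHz, 128.4 kHz.
Within [27.6 kHz, 92 kHz]: 35.6 kHz, 46.4 kHz, 76.6 kHz, 87.4 kHz.

35.6 kHz, 46.4 kHz, 76.6 kHz, 87.4 kHz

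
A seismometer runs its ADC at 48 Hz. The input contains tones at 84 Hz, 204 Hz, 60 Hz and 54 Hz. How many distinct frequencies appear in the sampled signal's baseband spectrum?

fs/2 = 24 Hz.
84 Hz mod fs = 36 Hz.
36 Hz > fs/2 = 24 Hz, folds to fs − 36 Hz = 12 Hz.
204 Hz mod fs = 12 Hz.
12 Hz ≤ fs/2 = 24 Hz, appears at 12 Hz.
60 Hz mod fs = 12 Hz.
12 Hz ≤ fs/2 = 24 Hz, appears at 12 Hz.
54 Hz mod fs = 6 Hz.
6 Hz ≤ fs/2 = 24 Hz, appears at 6 Hz.
Distinct values: {6 Hz, 12 Hz} → 2.

2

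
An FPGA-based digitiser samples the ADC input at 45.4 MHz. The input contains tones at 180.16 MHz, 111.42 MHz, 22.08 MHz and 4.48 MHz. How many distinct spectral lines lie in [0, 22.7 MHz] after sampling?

fs/2 = 22.7 MHz.
180.16 MHz mod fs = 43.96 MHz.
43.96 MHz > fs/2 = 22.7 MHz, folds to fs − 43.96 MHz = 1.44 MHz.
111.42 MHz mod fs = 20.62 MHz.
20.62 MHz ≤ fs/2 = 22.7 MHz, appears at 20.62 MHz.
22.08 MHz ≤ fs/2 = 22.7 MHz, passes unchanged.
4.48 MHz ≤ fs/2 = 22.7 MHz, passes unchanged.
Distinct values: {1.44 MHz, 4.48 MHz, 20.62 MHz, 22.08 MHz} → 4.

4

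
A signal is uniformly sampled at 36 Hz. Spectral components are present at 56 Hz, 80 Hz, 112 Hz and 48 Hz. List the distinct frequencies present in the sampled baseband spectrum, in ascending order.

4 Hz, 8 Hz, 12 Hz, 16 Hz

fs/2 = 18 Hz.
56 Hz mod fs = 20 Hz.
20 Hz > fs/2 = 18 Hz, folds to fs − 20 Hz = 16 Hz.
80 Hz mod fs = 8 Hz.
8 Hz ≤ fs/2 = 18 Hz, appears at 8 Hz.
112 Hz mod fs = 4 Hz.
4 Hz ≤ fs/2 = 18 Hz, appears at 4 Hz.
48 Hz mod fs = 12 Hz.
12 Hz ≤ fs/2 = 18 Hz, appears at 12 Hz.
Distinct values: {4 Hz, 8 Hz, 12 Hz, 16 Hz}.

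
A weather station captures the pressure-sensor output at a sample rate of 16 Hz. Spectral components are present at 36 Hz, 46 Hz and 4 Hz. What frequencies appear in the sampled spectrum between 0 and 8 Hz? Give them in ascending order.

fs/2 = 8 Hz.
36 Hz mod fs = 4 Hz.
4 Hz ≤ fs/2 = 8 Hz, appears at 4 Hz.
46 Hz mod fs = 14 Hz.
14 Hz > fs/2 = 8 Hz, folds to fs − 14 Hz = 2 Hz.
4 Hz ≤ fs/2 = 8 Hz, passes unchanged.
Distinct values: {2 Hz, 4 Hz}.

2 Hz, 4 Hz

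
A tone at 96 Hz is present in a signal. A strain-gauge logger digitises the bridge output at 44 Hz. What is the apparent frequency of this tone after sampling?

8 Hz

96 Hz mod fs = 8 Hz.
8 Hz ≤ fs/2 = 22 Hz, appears at 8 Hz.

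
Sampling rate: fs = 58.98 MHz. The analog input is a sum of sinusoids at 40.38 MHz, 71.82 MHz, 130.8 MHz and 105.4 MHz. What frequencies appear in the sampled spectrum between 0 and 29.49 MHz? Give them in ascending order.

fs/2 = 29.49 MHz.
40.38 MHz > fs/2 = 29.49 MHz, folds to fs − 40.38 MHz = 18.6 MHz.
71.82 MHz mod fs = 12.84 MHz.
12.84 MHz ≤ fs/2 = 29.49 MHz, appears at 12.84 MHz.
130.8 MHz mod fs = 12.84 MHz.
12.84 MHz ≤ fs/2 = 29.49 MHz, appears at 12.84 MHz.
105.4 MHz mod fs = 46.42 MHz.
46.42 MHz > fs/2 = 29.49 MHz, folds to fs − 46.42 MHz = 12.56 MHz.
Distinct values: {12.56 MHz, 12.84 MHz, 18.6 MHz}.

12.56 MHz, 12.84 MHz, 18.6 MHz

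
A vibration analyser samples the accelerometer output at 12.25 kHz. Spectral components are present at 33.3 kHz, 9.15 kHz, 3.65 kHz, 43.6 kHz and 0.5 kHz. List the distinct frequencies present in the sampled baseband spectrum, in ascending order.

0.5 kHz, 3.1 kHz, 3.45 kHz, 3.65 kHz, 5.4 kHz

fs/2 = 6.125 kHz.
33.3 kHz mod fs = 8.8 kHz.
8.8 kHz > fs/2 = 6.125 kHz, folds to fs − 8.8 kHz = 3.45 kHz.
9.15 kHz > fs/2 = 6.125 kHz, folds to fs − 9.15 kHz = 3.1 kHz.
3.65 kHz ≤ fs/2 = 6.125 kHz, passes unchanged.
43.6 kHz mod fs = 6.85 kHz.
6.85 kHz > fs/2 = 6.125 kHz, folds to fs − 6.85 kHz = 5.4 kHz.
0.5 kHz ≤ fs/2 = 6.125 kHz, passes unchanged.
Distinct values: {0.5 kHz, 3.1 kHz, 3.45 kHz, 3.65 kHz, 5.4 kHz}.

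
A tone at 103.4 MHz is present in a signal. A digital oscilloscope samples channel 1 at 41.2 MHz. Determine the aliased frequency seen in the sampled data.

20.2 MHz

103.4 MHz mod fs = 21 MHz.
21 MHz > fs/2 = 20.6 MHz, folds to fs − 21 MHz = 20.2 MHz.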